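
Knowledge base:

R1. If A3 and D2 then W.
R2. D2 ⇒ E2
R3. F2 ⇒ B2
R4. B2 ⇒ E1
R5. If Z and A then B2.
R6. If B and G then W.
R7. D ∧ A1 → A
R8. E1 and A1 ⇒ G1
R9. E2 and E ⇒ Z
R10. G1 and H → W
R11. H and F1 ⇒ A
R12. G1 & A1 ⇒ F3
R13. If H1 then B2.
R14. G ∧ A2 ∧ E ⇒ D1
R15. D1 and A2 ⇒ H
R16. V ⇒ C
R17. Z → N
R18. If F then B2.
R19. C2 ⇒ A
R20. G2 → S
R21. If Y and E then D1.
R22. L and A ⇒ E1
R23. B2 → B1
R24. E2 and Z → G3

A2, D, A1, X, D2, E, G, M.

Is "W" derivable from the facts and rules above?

Yes

E2  (by R2: D2)
A  (by R7: D, A1)
Z  (by R9: E2, E)
D1  (by R14: G, A2, E)
H  (by R15: D1, A2)
B2  (by R5: Z, A)
E1  (by R4: B2)
G1  (by R8: E1, A1)
W  (by R10: G1, H)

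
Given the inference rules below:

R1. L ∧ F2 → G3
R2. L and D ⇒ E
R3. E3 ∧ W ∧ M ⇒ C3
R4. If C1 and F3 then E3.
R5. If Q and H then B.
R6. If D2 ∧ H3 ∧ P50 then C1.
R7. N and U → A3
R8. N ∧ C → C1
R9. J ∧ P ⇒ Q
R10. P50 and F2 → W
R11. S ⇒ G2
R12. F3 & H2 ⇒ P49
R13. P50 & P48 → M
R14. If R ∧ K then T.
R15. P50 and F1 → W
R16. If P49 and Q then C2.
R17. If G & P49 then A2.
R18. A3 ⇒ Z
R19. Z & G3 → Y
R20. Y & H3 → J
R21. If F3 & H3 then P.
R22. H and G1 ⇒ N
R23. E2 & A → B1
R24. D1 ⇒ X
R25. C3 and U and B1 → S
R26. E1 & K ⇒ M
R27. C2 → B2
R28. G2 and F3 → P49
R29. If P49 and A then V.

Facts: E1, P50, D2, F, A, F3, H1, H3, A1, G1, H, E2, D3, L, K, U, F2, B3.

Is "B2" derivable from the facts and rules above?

Yes

G3  (by R1: L, F2)
C1  (by R6: D2, H3, P50)
W  (by R10: P50, F2)
P  (by R21: F3, H3)
N  (by R22: H, G1)
B1  (by R23: E2, A)
M  (by R26: E1, K)
E3  (by R4: C1, F3)
A3  (by R7: N, U)
Z  (by R18: A3)
Y  (by R19: Z, G3)
J  (by R20: Y, H3)
C3  (by R3: E3, W, M)
Q  (by R9: J, P)
S  (by R25: C3, U, B1)
G2  (by R11: S)
P49  (by R28: G2, F3)
C2  (by R16: P49, Q)
B2  (by R27: C2)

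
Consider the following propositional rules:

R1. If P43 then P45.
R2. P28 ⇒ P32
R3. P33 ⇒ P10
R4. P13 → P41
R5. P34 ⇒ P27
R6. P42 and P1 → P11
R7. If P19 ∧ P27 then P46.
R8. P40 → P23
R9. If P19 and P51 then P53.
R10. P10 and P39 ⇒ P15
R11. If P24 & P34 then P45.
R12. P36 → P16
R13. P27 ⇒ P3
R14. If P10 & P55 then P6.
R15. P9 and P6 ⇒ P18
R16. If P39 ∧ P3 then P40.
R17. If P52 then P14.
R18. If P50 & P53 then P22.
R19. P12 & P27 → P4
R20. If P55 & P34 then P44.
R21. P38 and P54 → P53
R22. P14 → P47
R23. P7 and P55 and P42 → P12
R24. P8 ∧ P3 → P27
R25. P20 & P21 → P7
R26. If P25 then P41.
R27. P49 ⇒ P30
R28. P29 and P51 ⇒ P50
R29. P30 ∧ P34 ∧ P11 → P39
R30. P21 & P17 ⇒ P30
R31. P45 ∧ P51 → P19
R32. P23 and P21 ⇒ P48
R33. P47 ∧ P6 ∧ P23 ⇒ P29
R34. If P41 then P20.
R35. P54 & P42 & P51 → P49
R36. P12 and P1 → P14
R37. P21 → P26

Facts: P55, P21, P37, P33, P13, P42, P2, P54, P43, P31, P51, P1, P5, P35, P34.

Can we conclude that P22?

Yes

P45  (by R1: P43)
P10  (by R3: P33)
P41  (by R4: P13)
P27  (by R5: P34)
P11  (by R6: P42, P1)
P3  (by R13: P27)
P6  (by R14: P10, P55)
P19  (by R31: P45, P51)
P20  (by R34: P41)
P49  (by R35: P54, P42, P51)
P53  (by R9: P19, P51)
P7  (by R25: P20, P21)
P30  (by R27: P49)
P39  (by R29: P30, P34, P11)
P40  (by R16: P39, P3)
P12  (by R23: P7, P55, P42)
P14  (by R36: P12, P1)
P23  (by R8: P40)
P47  (by R22: P14)
P29  (by R33: P47, P6, P23)
P50  (by R28: P29, P51)
P22  (by R18: P50, P53)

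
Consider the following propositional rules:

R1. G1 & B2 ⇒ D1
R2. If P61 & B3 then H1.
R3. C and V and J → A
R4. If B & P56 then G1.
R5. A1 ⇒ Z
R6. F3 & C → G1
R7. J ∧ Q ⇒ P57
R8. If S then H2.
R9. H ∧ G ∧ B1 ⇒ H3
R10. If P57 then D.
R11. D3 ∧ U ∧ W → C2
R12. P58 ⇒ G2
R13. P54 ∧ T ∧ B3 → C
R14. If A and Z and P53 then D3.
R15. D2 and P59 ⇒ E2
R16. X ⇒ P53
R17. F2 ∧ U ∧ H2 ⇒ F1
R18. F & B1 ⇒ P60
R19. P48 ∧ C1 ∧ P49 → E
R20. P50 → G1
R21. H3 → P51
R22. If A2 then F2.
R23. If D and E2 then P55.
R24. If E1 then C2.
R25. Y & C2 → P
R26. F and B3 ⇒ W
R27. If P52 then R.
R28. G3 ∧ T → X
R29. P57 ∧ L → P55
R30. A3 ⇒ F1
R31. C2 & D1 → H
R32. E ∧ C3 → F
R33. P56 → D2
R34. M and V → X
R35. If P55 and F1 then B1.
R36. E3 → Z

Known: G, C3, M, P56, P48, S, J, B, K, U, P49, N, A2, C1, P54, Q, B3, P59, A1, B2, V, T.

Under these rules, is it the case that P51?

Yes

G1  (by R4: B, P56)
Z  (by R5: A1)
P57  (by R7: J, Q)
H2  (by R8: S)
D  (by R10: P57)
C  (by R13: P54, T, B3)
E  (by R19: P48, C1, P49)
F2  (by R22: A2)
F  (by R32: E, C3)
D2  (by R33: P56)
X  (by R34: M, V)
D1  (by R1: G1, B2)
A  (by R3: C, V, J)
E2  (by R15: D2, P59)
P53  (by R16: X)
F1  (by R17: F2, U, H2)
P55  (by R23: D, E2)
W  (by R26: F, B3)
B1  (by R35: P55, F1)
D3  (by R14: A, Z, P53)
C2  (by R11: D3, U, W)
H  (by R31: C2, D1)
H3  (by R9: H, G, B1)
P51  (by R21: H3)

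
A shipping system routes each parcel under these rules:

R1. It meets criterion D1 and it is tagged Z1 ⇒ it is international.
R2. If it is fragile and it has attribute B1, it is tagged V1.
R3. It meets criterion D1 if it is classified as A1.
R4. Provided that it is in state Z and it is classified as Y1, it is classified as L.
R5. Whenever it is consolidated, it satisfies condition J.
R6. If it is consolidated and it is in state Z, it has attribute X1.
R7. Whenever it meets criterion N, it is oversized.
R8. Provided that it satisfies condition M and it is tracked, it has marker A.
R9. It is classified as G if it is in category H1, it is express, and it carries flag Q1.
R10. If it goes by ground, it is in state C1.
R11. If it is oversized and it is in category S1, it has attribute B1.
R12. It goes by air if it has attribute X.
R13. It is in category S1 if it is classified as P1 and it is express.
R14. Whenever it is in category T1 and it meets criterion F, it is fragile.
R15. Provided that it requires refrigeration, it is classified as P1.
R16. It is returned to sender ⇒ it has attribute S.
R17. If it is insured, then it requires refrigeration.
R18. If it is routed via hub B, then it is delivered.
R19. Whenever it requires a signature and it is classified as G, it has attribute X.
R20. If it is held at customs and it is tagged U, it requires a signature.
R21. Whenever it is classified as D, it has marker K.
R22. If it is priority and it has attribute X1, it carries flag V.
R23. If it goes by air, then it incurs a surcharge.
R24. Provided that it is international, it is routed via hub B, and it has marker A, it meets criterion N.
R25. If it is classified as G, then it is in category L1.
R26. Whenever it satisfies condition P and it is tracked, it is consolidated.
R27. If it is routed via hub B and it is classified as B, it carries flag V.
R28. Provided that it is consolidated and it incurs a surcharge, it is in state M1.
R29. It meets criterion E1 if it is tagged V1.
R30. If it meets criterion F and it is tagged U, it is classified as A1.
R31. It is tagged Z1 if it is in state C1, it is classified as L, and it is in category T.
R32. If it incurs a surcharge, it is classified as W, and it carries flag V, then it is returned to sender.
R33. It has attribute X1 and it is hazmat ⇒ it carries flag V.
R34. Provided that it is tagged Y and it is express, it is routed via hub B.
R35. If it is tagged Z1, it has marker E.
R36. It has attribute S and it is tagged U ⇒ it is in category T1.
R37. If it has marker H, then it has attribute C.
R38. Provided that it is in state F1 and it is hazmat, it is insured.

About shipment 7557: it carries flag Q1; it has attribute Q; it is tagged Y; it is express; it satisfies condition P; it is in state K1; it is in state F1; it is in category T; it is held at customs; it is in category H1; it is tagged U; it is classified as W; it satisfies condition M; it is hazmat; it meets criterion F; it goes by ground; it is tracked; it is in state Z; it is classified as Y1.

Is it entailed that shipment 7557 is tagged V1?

Yes

By R4 (it is in state Z, it is classified as Y1): it is classified as L.
By R8 (it satisfies condition M, it is tracked): it has marker A.
By R9 (it is in category H1, it is express, it carries flag Q1): it is classified as G.
By R10 (it goes by ground): it is in state C1.
By R20 (it is held at customs, it is tagged U): it requires a signature.
By R26 (it satisfies condition P, it is tracked): it is consolidated.
By R30 (it meets criterion F, it is tagged U): it is classified as A1.
By R31 (it is in state C1, it is classified as L, it is in category T): it is tagged Z1.
By R34 (it is tagged Y, it is express): it is routed via hub B.
By R38 (it is in state F1, it is hazmat): it is insured.
By R3 (it is classified as A1): it meets criterion D1.
By R6 (it is consolidated, it is in state Z): it has attribute X1.
By R17 (it is insured): it requires refrigeration.
By R19 (it requires a signature, it is classified as G): it has attribute X.
By R33 (it has attribute X1, it is hazmat): it carries flag V.
By R1 (it meets criterion D1, it is tagged Z1): it is international.
By R12 (it has attribute X): it goes by air.
By R15 (it requires refrigeration): it is classified as P1.
By R23 (it goes by air): it incurs a surcharge.
By R24 (it is international, it is routed via hub B, it has marker A): it meets criterion N.
By R32 (it incurs a surcharge, it is classified as W, it carries flag V): it is returned to sender.
By R7 (it meets criterion N): it is oversized.
By R13 (it is classified as P1, it is express): it is in category S1.
By R16 (it is returned to sender): it has attribute S.
By R36 (it has attribute S, it is tagged U): it is in category T1.
By R11 (it is oversized, it is in category S1): it has attribute B1.
By R14 (it is in category T1, it meets criterion F): it is fragile.
By R2 (it is fragile, it has attribute B1): it is tagged V1.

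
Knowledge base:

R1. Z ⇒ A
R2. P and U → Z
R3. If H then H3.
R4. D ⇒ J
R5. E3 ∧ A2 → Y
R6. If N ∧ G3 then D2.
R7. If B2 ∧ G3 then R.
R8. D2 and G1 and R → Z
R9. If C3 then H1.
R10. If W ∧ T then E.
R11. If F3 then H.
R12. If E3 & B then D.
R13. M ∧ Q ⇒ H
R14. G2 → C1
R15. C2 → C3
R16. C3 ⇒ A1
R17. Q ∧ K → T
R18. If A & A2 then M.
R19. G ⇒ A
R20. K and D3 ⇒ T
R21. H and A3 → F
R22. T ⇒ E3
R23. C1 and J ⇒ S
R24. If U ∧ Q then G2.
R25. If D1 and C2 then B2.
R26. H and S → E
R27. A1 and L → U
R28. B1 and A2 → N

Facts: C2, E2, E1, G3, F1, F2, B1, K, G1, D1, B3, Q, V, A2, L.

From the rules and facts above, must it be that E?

Forward chaining from the given facts derives: C3, A1, T, E3, B2, U, N, Y, D2, R, Z, H1, G2, A, C1, M, H, H3.
Rules concluding E: R10 needs W; R26 needs S — none of these are established.

No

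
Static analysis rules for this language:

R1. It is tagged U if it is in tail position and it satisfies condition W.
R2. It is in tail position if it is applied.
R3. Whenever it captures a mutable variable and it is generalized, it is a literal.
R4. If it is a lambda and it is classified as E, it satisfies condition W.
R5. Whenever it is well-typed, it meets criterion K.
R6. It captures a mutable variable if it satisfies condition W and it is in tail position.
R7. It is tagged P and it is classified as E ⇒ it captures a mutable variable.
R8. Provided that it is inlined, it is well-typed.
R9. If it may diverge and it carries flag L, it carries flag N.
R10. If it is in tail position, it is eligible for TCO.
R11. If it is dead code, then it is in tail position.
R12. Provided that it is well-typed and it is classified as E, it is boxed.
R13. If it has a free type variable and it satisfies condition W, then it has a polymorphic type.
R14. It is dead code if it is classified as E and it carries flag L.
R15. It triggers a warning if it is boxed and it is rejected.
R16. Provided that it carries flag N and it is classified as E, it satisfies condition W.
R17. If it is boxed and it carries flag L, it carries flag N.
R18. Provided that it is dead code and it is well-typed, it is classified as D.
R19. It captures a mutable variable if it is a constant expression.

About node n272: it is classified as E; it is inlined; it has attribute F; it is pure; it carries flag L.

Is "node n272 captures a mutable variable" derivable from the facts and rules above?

Yes

By R8 (it is inlined): it is well-typed.
By R12 (it is well-typed, it is classified as E): it is boxed.
By R14 (it is classified as E, it carries flag L): it is dead code.
By R17 (it is boxed, it carries flag L): it carries flag N.
By R11 (it is dead code): it is in tail position.
By R16 (it carries flag N, it is classified as E): it satisfies condition W.
By R6 (it satisfies condition W, it is in tail position): it captures a mutable variable.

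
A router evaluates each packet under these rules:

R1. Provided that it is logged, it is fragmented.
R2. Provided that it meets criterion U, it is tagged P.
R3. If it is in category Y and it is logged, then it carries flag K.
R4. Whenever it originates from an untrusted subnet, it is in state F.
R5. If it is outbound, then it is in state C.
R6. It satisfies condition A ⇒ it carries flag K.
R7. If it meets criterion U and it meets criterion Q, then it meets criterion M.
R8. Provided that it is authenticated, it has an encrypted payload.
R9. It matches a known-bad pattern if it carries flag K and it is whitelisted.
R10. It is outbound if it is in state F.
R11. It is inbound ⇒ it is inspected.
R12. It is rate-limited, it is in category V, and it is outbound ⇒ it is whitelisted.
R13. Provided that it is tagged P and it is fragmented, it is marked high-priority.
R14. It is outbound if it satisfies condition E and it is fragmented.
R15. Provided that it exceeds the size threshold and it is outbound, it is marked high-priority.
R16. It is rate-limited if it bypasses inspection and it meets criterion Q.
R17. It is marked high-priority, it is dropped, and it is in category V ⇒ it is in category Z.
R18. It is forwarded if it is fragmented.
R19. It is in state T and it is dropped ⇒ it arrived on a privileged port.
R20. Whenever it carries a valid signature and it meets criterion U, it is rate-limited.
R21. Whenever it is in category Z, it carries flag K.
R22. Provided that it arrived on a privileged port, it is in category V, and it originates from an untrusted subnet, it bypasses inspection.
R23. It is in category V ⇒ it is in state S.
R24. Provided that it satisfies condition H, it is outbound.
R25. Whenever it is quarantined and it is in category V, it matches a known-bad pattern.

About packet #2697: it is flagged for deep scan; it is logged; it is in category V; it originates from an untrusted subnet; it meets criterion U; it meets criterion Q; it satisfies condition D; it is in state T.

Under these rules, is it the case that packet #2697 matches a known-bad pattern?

Forward chaining from the given facts derives: is fragmented, is tagged P, is in state F, meets criterion M, is outbound, is marked high-priority, is forwarded, is in state S, is in state C.
Rules concluding "it matches a known-bad pattern": R9 needs "it carries flag K"; R25 needs "it is quarantined" — none of these are established.

No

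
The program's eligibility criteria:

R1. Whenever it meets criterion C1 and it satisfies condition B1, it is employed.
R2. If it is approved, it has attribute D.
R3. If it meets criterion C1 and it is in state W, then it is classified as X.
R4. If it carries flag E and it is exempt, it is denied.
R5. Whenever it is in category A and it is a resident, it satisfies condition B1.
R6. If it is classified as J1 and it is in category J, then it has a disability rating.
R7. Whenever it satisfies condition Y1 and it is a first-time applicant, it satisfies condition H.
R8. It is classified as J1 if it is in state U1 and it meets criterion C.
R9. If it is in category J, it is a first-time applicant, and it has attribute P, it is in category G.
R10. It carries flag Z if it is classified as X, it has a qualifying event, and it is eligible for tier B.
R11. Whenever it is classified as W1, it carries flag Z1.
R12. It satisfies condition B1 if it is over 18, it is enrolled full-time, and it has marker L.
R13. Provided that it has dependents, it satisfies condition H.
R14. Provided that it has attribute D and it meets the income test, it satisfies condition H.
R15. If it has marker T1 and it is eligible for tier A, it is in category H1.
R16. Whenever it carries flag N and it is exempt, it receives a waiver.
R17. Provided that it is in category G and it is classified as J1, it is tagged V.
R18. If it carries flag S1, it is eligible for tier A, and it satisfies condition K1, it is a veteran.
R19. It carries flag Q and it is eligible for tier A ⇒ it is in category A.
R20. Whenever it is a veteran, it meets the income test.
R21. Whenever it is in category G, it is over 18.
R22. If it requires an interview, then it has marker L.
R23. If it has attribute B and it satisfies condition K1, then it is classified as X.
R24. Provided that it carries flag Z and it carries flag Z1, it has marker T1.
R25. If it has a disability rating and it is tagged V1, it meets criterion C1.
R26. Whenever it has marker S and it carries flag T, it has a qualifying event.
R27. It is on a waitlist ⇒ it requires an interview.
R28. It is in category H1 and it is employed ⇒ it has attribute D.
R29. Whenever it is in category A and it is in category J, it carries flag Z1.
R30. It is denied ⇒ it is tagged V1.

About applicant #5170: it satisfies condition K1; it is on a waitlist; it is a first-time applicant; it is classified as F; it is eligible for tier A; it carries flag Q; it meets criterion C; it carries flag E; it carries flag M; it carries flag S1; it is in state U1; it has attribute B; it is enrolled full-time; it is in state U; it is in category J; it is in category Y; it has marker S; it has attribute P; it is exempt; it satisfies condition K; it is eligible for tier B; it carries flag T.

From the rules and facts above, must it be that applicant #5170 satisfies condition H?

By R4 (it carries flag E, it is exempt): it is denied.
By R8 (it is in state U1, it meets criterion C): it is classified as J1.
By R9 (it is in category J, it is a first-time applicant, it has attribute P): it is in category G.
By R18 (it carries flag S1, it is eligible for tier A, it satisfies condition K1): it is a veteran.
By R19 (it carries flag Q, it is eligible for tier A): it is in category A.
By R20 (it is a veteran): it meets the income test.
By R21 (it is in category G): it is over 18.
By R23 (it has attribute B, it satisfies condition K1): it is classified as X.
By R26 (it has marker S, it carries flag T): it has a qualifying event.
By R27 (it is on a waitlist): it requires an interview.
By R29 (it is in category A, it is in category J): it carries flag Z1.
By R30 (it is denied): it is tagged V1.
By R6 (it is classified as J1, it is in category J): it has a disability rating.
By R10 (it is classified as X, it has a qualifying event, it is eligible for tier B): it carries flag Z.
By R22 (it requires an interview): it has marker L.
By R24 (it carries flag Z, it carries flag Z1): it has marker T1.
By R25 (it has a disability rating, it is tagged V1): it meets criterion C1.
By R12 (it is over 18, it is enrolled full-time, it has marker L): it satisfies condition B1.
By R15 (it has marker T1, it is eligible for tier A): it is in category H1.
By R1 (it meets criterion C1, it satisfies condition B1): it is employed.
By R28 (it is in category H1, it is employed): it has attribute D.
By R14 (it has attribute D, it meets the income test): it satisfies condition H.

Yes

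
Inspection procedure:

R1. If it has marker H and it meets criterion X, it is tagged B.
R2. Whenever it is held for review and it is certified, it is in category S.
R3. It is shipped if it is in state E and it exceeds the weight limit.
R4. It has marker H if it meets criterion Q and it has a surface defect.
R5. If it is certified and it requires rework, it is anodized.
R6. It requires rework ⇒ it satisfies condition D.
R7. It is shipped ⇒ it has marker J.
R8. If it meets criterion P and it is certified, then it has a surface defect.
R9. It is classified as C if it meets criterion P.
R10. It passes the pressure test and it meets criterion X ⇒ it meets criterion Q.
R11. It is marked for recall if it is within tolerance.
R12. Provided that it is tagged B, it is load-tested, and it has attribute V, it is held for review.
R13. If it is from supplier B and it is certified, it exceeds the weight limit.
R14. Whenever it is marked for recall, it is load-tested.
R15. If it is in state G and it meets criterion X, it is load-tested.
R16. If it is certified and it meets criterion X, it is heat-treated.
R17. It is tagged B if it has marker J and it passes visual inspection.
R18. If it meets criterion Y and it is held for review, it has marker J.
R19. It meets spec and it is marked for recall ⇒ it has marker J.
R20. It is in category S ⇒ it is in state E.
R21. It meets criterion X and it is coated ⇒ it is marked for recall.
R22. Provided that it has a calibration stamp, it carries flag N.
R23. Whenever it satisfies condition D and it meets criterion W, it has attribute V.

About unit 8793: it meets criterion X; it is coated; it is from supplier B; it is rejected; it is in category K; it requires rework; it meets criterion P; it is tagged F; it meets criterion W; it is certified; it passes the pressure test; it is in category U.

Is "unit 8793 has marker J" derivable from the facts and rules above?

Yes

By R6 (it requires rework): it satisfies condition D.
By R8 (it meets criterion P, it is certified): it has a surface defect.
By R10 (it passes the pressure test, it meets criterion X): it meets criterion Q.
By R13 (it is from supplier B, it is certified): it exceeds the weight limit.
By R21 (it meets criterion X, it is coated): it is marked for recall.
By R23 (it satisfies condition D, it meets criterion W): it has attribute V.
By R4 (it meets criterion Q, it has a surface defect): it has marker H.
By R14 (it is marked for recall): it is load-tested.
By R1 (it has marker H, it meets criterion X): it is tagged B.
By R12 (it is tagged B, it is load-tested, it has attribute V): it is held for review.
By R2 (it is held for review, it is certified): it is in category S.
By R20 (it is in category S): it is in state E.
By R3 (it is in state E, it exceeds the weight limit): it is shipped.
By R7 (it is shipped): it has marker J.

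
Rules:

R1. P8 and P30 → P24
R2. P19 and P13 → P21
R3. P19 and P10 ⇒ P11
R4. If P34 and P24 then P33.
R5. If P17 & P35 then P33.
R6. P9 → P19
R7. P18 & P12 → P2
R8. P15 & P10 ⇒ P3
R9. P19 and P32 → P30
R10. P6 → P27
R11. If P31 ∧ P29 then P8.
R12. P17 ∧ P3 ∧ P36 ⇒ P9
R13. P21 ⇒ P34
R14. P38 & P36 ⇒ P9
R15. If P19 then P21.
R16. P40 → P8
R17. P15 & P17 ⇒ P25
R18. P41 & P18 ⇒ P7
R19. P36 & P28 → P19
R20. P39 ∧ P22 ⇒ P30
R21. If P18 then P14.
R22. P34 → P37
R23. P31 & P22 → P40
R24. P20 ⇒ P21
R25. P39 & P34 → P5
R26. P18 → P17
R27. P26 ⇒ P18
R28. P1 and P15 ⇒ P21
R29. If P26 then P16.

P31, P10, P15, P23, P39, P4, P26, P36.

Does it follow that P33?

Forward chaining from the given facts derives: P3, P18, P16, P14, P17, P9, P25, P19, P21, P11, P34, P37, P5.
Rules concluding P33: R4 needs P24; R5 needs P35 — none of these are established.

No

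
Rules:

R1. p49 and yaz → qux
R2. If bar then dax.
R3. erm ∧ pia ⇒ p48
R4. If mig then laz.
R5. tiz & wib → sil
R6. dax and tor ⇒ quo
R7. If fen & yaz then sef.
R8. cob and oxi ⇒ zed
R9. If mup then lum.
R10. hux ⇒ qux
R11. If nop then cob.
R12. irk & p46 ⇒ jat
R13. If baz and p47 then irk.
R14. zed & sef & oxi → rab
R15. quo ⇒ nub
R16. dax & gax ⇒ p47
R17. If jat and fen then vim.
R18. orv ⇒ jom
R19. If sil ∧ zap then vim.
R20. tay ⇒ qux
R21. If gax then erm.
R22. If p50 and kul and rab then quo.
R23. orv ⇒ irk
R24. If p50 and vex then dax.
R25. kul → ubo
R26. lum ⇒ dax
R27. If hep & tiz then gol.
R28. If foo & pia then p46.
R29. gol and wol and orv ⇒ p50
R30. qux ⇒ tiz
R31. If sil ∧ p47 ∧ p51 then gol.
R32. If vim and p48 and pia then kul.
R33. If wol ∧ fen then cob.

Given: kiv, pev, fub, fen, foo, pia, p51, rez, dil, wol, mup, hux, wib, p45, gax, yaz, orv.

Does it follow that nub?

Forward chaining from the given facts derives: sef, lum, qux, jom, erm, irk, dax, p46, tiz, cob, p48, sil, jat, p47, vim, gol, kul, ubo, p50.
The only rule concluding nub is R15, which needs quo; that is never established.

No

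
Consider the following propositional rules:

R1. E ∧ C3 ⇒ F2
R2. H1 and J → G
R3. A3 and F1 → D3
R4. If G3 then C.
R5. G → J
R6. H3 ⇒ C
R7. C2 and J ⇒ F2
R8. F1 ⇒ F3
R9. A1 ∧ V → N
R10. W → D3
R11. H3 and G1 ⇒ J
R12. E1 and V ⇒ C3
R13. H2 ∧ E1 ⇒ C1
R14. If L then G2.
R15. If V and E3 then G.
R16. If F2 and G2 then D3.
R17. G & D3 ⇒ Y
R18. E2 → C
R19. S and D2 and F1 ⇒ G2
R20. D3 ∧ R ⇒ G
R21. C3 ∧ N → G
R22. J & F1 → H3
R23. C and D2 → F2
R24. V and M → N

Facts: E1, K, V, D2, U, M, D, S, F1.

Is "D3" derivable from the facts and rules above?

C3  (by R12: E1, V)
G2  (by R19: S, D2, F1)
N  (by R24: V, M)
G  (by R21: C3, N)
J  (by R5: G)
H3  (by R22: J, F1)
C  (by R6: H3)
F2  (by R23: C, D2)
D3  (by R16: F2, G2)

Yes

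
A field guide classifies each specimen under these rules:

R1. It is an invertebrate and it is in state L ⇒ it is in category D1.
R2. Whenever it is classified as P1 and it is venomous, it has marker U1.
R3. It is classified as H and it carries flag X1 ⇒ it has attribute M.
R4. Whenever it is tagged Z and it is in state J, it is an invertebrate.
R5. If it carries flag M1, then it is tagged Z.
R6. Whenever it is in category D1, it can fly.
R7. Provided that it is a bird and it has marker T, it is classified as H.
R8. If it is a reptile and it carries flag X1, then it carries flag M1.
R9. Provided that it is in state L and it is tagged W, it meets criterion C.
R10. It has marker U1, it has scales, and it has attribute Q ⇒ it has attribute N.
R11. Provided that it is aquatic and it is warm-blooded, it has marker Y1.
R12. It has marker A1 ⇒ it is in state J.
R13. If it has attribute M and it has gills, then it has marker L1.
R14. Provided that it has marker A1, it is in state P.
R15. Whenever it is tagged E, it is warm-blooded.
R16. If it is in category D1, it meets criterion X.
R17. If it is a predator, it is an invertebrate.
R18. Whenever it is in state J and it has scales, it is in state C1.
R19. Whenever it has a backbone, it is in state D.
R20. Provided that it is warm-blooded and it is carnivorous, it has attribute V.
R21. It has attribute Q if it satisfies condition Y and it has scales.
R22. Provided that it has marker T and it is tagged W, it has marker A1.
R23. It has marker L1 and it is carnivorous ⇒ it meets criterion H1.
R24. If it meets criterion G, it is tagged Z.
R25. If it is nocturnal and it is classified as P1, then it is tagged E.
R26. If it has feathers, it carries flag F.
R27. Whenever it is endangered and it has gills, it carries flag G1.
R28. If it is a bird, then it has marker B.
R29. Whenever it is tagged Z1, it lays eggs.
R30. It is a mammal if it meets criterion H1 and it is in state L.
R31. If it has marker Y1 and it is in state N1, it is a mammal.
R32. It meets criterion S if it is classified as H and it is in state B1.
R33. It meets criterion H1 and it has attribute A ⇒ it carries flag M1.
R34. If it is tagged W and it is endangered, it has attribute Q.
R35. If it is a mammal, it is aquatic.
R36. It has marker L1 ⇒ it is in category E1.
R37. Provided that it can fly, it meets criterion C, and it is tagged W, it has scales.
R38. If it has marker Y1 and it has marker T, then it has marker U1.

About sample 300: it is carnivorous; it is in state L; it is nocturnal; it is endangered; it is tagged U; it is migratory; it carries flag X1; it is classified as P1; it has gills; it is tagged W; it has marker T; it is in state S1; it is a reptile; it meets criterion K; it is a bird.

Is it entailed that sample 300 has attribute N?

Yes

By R7 (it is a bird, it has marker T): it is classified as H.
By R8 (it is a reptile, it carries flag X1): it carries flag M1.
By R9 (it is in state L, it is tagged W): it meets criterion C.
By R22 (it has marker T, it is tagged W): it has marker A1.
By R25 (it is nocturnal, it is classified as P1): it is tagged E.
By R34 (it is tagged W, it is endangered): it has attribute Q.
By R3 (it is classified as H, it carries flag X1): it has attribute M.
By R5 (it carries flag M1): it is tagged Z.
By R12 (it has marker A1): it is in state J.
By R13 (it has attribute M, it has gills): it has marker L1.
By R15 (it is tagged E): it is warm-blooded.
By R23 (it has marker L1, it is carnivorous): it meets criterion H1.
By R30 (it meets criterion H1, it is in state L): it is a mammal.
By R35 (it is a mammal): it is aquatic.
By R4 (it is tagged Z, it is in state J): it is an invertebrate.
By R11 (it is aquatic, it is warm-blooded): it has marker Y1.
By R38 (it has marker Y1, it has marker T): it has marker U1.
By R1 (it is an invertebrate, it is in state L): it is in category D1.
By R6 (it is in category D1): it can fly.
By R37 (it can fly, it meets criterion C, it is tagged W): it has scales.
By R10 (it has marker U1, it has scales, it has attribute Q): it has attribute N.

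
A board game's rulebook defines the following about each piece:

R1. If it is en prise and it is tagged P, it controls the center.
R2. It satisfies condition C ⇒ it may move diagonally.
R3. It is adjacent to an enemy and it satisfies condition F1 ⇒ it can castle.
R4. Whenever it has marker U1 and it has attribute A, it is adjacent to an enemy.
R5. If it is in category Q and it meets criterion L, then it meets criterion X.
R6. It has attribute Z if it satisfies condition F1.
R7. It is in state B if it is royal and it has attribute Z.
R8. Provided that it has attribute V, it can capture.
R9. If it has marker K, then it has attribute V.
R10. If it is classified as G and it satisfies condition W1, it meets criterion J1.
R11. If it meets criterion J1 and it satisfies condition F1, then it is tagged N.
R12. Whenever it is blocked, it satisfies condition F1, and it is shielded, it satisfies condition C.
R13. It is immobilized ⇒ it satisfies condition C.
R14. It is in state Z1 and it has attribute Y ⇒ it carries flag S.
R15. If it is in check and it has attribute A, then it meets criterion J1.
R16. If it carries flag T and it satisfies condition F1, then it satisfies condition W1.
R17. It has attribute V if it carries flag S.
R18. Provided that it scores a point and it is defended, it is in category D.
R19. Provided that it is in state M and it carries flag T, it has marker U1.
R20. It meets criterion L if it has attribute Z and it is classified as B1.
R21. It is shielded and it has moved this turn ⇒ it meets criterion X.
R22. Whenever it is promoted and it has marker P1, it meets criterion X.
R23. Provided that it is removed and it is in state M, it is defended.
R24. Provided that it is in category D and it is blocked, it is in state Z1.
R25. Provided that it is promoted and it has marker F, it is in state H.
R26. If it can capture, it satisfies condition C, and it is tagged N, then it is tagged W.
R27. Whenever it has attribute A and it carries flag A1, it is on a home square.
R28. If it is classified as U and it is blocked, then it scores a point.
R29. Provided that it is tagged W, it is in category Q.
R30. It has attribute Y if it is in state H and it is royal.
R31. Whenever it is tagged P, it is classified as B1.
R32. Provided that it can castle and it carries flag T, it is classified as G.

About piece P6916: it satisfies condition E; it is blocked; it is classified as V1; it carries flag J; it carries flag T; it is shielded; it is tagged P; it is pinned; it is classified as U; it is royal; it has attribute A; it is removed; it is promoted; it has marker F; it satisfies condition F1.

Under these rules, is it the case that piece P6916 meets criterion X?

No

Forward chaining from the given facts derives: has attribute Z, is in state B, satisfies condition C, satisfies condition W1, is in state H, scores a point, has attribute Y, is classified as B1, may move diagonally, meets criterion L.
Rules concluding "it meets criterion X": R5 needs "it is in category Q"; R21 needs "it has moved this turn"; R22 needs "it has marker P1" — none of these are established.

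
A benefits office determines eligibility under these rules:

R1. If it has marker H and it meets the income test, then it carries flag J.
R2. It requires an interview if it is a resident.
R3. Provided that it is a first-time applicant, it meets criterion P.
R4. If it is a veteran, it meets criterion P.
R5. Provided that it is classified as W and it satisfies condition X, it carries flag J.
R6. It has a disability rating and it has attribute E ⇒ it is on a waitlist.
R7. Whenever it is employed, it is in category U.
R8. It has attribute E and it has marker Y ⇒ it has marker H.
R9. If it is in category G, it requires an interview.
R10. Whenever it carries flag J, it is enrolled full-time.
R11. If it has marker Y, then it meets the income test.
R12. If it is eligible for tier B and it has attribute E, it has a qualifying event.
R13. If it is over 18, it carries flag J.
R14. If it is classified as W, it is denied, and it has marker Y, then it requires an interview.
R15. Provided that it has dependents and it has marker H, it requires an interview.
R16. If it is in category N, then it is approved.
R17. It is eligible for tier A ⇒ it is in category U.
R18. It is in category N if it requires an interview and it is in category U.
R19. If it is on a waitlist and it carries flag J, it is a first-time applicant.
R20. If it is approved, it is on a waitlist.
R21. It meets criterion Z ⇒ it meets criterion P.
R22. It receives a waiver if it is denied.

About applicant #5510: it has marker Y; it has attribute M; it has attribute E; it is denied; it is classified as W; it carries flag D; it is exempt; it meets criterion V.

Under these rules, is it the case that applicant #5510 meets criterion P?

No

Forward chaining from the given facts derives: has marker H, meets the income test, requires an interview, receives a waiver, carries flag J, is enrolled full-time.
Rules concluding "it meets criterion P": R3 needs "it is a first-time applicant"; R4 needs "it is a veteran"; R21 needs "it meets criterion Z" — none of these are established.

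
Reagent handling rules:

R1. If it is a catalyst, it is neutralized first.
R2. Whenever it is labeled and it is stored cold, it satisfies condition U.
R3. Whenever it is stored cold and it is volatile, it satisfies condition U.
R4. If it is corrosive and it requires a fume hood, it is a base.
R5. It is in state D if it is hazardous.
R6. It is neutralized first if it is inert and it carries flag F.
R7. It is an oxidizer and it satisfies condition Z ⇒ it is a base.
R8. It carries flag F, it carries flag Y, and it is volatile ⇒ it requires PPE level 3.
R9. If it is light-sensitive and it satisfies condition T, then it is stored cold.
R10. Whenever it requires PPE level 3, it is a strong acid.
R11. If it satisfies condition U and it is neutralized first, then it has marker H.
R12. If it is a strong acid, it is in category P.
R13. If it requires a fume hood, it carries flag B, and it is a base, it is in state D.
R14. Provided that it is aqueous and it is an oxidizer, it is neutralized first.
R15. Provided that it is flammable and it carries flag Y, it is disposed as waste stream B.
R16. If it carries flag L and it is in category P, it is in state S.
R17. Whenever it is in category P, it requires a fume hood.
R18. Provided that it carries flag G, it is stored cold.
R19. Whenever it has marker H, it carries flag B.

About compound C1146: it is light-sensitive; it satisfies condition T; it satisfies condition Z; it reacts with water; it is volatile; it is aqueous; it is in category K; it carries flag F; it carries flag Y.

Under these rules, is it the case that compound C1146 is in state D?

Forward chaining from the given facts derives: requires PPE level 3, is stored cold, is a strong acid, is in category P, requires a fume hood, satisfies condition U.
Rules concluding "it is in state D": R5 needs "it is hazardous"; R13 needs "it carries flag B" — none of these are established.

No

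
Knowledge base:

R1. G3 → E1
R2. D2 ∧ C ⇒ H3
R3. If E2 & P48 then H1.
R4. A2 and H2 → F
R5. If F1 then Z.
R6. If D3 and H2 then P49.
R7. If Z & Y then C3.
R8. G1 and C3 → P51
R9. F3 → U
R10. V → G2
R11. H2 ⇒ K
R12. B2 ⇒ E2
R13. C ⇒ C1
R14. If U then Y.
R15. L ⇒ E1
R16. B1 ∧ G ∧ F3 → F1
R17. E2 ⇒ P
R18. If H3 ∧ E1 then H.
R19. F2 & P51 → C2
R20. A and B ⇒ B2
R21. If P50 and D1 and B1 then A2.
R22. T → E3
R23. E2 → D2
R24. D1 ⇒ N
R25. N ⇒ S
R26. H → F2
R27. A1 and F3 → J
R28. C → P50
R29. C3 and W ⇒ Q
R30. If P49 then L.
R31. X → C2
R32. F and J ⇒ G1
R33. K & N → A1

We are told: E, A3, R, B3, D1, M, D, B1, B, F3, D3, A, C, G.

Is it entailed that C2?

No

Forward chaining from the given facts derives: U, C1, Y, F1, B2, N, S, P50, Z, C3, E2, P, A2, D2, H3.
Rules concluding C2: R19 needs F2; R31 needs X — none of these are established.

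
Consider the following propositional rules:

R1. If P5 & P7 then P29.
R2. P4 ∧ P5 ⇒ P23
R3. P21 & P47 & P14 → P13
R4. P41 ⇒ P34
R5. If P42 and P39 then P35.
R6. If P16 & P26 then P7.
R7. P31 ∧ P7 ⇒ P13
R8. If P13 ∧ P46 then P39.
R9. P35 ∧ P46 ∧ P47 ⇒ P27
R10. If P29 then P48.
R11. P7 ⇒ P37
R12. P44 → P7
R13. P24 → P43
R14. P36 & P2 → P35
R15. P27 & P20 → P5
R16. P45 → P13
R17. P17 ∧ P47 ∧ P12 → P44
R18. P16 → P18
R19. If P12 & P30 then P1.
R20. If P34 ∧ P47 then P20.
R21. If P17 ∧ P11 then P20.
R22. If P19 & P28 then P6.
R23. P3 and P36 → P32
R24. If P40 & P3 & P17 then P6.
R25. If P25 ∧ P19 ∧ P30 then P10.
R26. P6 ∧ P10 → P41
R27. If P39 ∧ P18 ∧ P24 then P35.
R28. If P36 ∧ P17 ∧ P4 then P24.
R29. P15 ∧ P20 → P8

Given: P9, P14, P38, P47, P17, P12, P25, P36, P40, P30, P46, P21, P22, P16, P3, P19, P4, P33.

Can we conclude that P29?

Yes

P13  (by R3: P21, P47, P14)
P39  (by R8: P13, P46)
P44  (by R17: P17, P47, P12)
P18  (by R18: P16)
P6  (by R24: P40, P3, P17)
P10  (by R25: P25, P19, P30)
P41  (by R26: P6, P10)
P24  (by R28: P36, P17, P4)
P34  (by R4: P41)
P7  (by R12: P44)
P20  (by R20: P34, P47)
P35  (by R27: P39, P18, P24)
P27  (by R9: P35, P46, P47)
P5  (by R15: P27, P20)
P29  (by R1: P5, P7)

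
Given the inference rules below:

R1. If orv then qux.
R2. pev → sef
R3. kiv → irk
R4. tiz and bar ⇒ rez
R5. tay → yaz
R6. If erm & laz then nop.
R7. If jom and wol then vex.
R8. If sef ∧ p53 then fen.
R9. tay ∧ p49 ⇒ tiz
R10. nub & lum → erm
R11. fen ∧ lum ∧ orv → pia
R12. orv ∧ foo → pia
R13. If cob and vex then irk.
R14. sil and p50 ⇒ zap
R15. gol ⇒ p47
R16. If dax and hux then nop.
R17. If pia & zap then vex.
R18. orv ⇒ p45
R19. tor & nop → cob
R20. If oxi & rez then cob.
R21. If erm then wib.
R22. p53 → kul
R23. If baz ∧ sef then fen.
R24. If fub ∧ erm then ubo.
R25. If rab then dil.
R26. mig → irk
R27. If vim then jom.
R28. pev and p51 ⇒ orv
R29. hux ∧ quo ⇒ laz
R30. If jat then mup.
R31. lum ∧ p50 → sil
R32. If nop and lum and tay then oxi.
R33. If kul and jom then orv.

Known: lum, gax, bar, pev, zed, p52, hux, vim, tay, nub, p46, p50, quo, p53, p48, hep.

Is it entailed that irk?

No

Forward chaining from the given facts derives: sef, yaz, fen, erm, wib, kul, jom, laz, sil, orv, qux, nop, pia, zap, vex, p45, oxi.
Rules concluding irk: R3 needs kiv; R13 needs cob; R26 needs mig — none of these are established.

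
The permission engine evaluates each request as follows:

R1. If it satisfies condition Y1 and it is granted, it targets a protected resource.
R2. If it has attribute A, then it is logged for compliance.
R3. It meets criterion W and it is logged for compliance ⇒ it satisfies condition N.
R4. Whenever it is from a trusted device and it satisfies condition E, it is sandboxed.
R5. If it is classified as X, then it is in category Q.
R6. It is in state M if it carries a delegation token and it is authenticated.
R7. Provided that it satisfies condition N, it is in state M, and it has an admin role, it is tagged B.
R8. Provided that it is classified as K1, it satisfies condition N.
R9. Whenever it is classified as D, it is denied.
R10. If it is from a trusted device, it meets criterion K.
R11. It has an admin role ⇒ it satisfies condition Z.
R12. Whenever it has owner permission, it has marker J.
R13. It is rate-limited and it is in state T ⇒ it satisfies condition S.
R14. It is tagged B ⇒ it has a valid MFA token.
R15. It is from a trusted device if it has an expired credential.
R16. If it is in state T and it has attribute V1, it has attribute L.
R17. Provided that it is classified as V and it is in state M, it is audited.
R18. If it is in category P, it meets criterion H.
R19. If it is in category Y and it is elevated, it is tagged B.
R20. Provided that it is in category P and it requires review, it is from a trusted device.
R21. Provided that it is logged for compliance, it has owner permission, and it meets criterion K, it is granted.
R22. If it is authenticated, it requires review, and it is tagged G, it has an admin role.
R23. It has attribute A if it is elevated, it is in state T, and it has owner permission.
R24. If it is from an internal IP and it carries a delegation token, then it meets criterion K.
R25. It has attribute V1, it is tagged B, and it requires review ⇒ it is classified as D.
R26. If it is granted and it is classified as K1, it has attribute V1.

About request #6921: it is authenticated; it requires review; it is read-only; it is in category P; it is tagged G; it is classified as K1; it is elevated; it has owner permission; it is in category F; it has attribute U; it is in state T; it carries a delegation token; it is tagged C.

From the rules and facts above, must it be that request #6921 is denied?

Yes

By R6 (it carries a delegation token, it is authenticated): it is in state M.
By R8 (it is classified as K1): it satisfies condition N.
By R20 (it is in category P, it requires review): it is from a trusted device.
By R22 (it is authenticated, it requires review, it is tagged G): it has an admin role.
By R23 (it is elevated, it is in state T, it has owner permission): it has attribute A.
By R2 (it has attribute A): it is logged for compliance.
By R7 (it satisfies condition N, it is in state M, it has an admin role): it is tagged B.
By R10 (it is from a trusted device): it meets criterion K.
By R21 (it is logged for compliance, it has owner permission, it meets criterion K): it is granted.
By R26 (it is granted, it is classified as K1): it has attribute V1.
By R25 (it has attribute V1, it is tagged B, it requires review): it is classified as D.
By R9 (it is classified as D): it is denied.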